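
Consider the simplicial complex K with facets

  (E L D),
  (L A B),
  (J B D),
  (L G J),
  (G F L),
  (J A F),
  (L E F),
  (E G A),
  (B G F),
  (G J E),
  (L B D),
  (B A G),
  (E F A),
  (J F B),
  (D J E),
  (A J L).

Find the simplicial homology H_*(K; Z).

We work with the vertex ordering A < B < D < E < F < G < J < L. The simplices of K, each written with vertices in increasing order, are:

  0-simplices (8): A, B, D, E, F, G, J, L
  1-simplices (24): AB, AE, AF, AG, AJ, AL, BD, BF, BG, BJ, BL, DE, DJ, DL, EF, EG, EJ, EL, FG, FJ, FL, GJ, GL, JL
  2-simplices (16): ABG, ABL, AEF, AEG, AFJ, AJL, BDJ, BDL, BFG, BFJ, DEJ, DEL, EFL, EGJ, FGL, GJL

so the chain groups are C_0 ≅ Z^8, C_1 ≅ Z^24, C_2 ≅ Z^16.

Boundary ∂_1: C_1 → C_0 sends each edge [p,q] (with p < q) to q − p.
As a 8×24 matrix over Z this has rank 7, with invariant factors (1,1,1,1,1,1,1).

The boundary map ∂_2: C_2 → C_1 acts by ∂[p,q,r] = [q,r] − [p,r] + [p,q]. For instance
  ∂EFL = FL − EL + EF,
  ∂ABG = BG − AG + AB.
As a 24×16 matrix over Z this has rank 15, with invariant factors (1,1,1,1,1,1,1,1,1,1,1,1,1,1,1).

From H_k ≅ ker(∂_k) / im(∂_{k+1}) we obtain:

  H_0: rank C_0 − rank ∂_1 = 8 − 7 = 1, and the invariant factors of ∂_1 are all 1, so H_0 ≅ Z.
  H_1: rank ker ∂_1 − rank ∂_2 = (24 − 7) − 15 = 2, and the invariant factors of ∂_2 are all 1, so H_1 ≅ Z^2.
  H_2: rank ker ∂_2 − rank ∂_3 = (16 − 15) − 0 = 1, and there is no ∂_3, so H_2 ≅ Z.

H_0 = Z,  H_1 = Z^2,  H_2 = Z.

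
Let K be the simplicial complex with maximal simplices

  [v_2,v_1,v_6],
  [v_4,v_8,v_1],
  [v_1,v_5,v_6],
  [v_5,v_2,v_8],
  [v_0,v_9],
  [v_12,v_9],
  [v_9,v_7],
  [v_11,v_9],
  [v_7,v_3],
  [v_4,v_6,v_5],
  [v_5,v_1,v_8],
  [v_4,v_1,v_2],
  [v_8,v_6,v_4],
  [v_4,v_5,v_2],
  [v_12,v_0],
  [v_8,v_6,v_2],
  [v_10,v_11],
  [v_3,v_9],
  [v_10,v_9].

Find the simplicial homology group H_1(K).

K has 13 vertices, 24 edges, 10 triangles.
rank ∂_1 = 11, rank ∂_2 = 10 ⇒ b_1 = 24 − 11 − 10 = 3; ∂_2 has invariant factor(s) [2] giving torsion. So H_1 = Z^3 × Z/2.

H_1 = Z^3 × Z/2.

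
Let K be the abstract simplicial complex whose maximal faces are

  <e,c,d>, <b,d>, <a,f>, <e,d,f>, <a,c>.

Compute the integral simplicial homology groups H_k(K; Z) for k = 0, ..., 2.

Take the total order a < b < c < d < e < f on the vertex set. Then K (dimension 2) consists of the simplices:

  0-simplices (6): a, b, c, d, e, f
  1-simplices (8): ac, af, bd, cd, ce, de, df, ef
  2-simplices (2): cde, def

giving chain groups C_0 ≅ Z^6, C_1 ≅ Z^8, C_2 ≅ Z^2.

∂_1: C_1 → C_0 is given by ∂[p,q] = [q] − [p]. For instance
  ∂ac = c − a.
The 6×8 boundary matrix has rank 5 and Smith normal form diag(1,1,1,1,1).

∂_2: C_2 → C_1 acts by ∂[p,q,r] = [q,r] − [p,r] + [p,q]. For instance
  ∂def = ef − df + de,
  ∂cde = de − ce + cd.
The resulting 8×2 matrix has rank 2, and its Smith normal form has invariant factors (1,1).

From H_k ≅ ker(∂_k) / im(∂_{k+1}) we obtain:

  H_0: rank C_0 − rank ∂_1 = 6 − 5 = 1, and the invariant factors of ∂_1 are all 1, so H_0 ≅ Z.
  H_1: rank ker ∂_1 − rank ∂_2 = (8 − 5) − 2 = 1, and the invariant factors of ∂_2 are all 1, so H_1 ≅ Z.
  H_2: rank ker ∂_2 − rank ∂_3 = (2 − 2) − 0 = 0, and there is no ∂_3, so H_2 ≅ 0.

As a check, the Euler characteristic is 6 − 8 + 2 = 0, which agrees with 1 − 1 + 0 = 0.

H_0 = Z,  H_1 = Z,  H_2 = 0.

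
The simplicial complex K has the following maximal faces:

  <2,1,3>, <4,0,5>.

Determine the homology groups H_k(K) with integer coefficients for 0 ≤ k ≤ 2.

Order the vertices as 0 < 1 < 2 < 3 < 4 < 5. Listing each simplex with vertices in this order, K has dimension 2 with simplices:

  0-simplices (6): [0], [1], [2], [3], [4], [5]
  1-simplices (6): [0,4], [0,5], [1,2], [1,3], [2,3], [4,5]
  2-simplices (2): [0,4,5], [1,2,3]

giving chain groups C_0 ≅ Z^6, C_1 ≅ Z^6, C_2 ≅ Z^2.

∂_1: C_1 → C_0 is given by ∂[p,q] = [q] − [p].
The resulting 6×6 matrix has rank 4, and its Smith normal form has invariant factors (1,1,1,1).

The boundary map ∂_2: C_2 → C_1 maps a triangle to the signed sum of its edges. For instance
  ∂[0,4,5] = [4,5] − [0,5] + [0,4],
  ∂[1,2,3] = [2,3] − [1,3] + [1,2].
The 6×2 boundary matrix has rank 2 and Smith normal form diag(1,1).

Computing H_k = (kernel of ∂_k) / (image of ∂_{k+1}):

  H_0: rank C_0 − rank ∂_1 = 6 − 4 = 2, and the invariant factors of ∂_1 are all 1, so H_0 ≅ Z^2.
  H_1: rank ker ∂_1 − rank ∂_2 = (6 − 4) − 2 = 0, and the invariant factors of ∂_2 are all 1, so H_1 ≅ 0.
  H_2: rank ker ∂_2 − rank ∂_3 = (2 − 2) − 0 = 0, and there is no ∂_3, so H_2 ≅ 0.

(K is a triangulation of the disjoint union of the 2-simplex and the 2-simplex.)

H_0 ≅ Z^2,  H_1 = 0,  H_2 = 0.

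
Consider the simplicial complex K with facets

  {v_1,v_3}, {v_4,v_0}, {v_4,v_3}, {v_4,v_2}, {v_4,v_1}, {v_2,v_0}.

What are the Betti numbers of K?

Order the vertices as v_0 < v_1 < v_2 < v_3 < v_4. Listing each simplex with vertices in this order, K has dimension 1 with simplices:

  0-simplices (5): [v_0], [v_1], [v_2], [v_3], [v_4]
  1-simplices (6): [v_0,v_2], [v_0,v_4], [v_1,v_3], [v_1,v_4], [v_2,v_4], [v_3,v_4]

so the chain groups are C_0 ≅ Z^5, C_1 ≅ Z^6.

The boundary map ∂_1: C_1 → C_0 maps an edge to its endpoints' difference, ∂[p,q] = q − p. For instance
  ∂[v_0,v_2] = [v_2] − [v_0].
As a 5×6 matrix over Z this has rank 4, with invariant factors (1,1,1,1).

Computing H_k = (kernel of ∂_k) / (image of ∂_{k+1}):

  H_0: rank C_0 − rank ∂_1 = 5 − 4 = 1, and the invariant factors of ∂_1 are all 1, so H_0 ≅ Z.
  H_1: rank ker ∂_1 − rank ∂_2 = (6 − 4) − 0 = 2, and there is no ∂_2, so H_1 ≅ Z^2.

As a check, the Euler characteristic is 5 − 6 = -1, which agrees with 1 − 2 = -1.

Hence the Betti numbers are b_0 = 1, b_1 = 2.

b_0 = 1, b_1 = 2.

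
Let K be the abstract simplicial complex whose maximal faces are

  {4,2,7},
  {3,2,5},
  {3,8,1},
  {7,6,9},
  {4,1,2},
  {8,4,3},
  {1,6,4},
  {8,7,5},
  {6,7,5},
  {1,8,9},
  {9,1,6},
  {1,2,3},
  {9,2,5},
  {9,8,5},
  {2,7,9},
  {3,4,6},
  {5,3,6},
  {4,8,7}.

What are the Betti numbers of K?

b_0 = 1, b_1 = 1, b_2 = 0.

K has 9 vertices, 27 edges, 18 triangles.
rank ∂_0 = 0, rank ∂_1 = 8 ⇒ b_0 = 9 − 0 − 8 = 1; all invariant factors of ∂_1 are 1 so no torsion. So H_0 = Z.
rank ∂_1 = 8, rank ∂_2 = 18 ⇒ b_1 = 27 − 8 − 18 = 1; ∂_2 has invariant factor(s) [2] giving torsion. So H_1 = Z × Z/2.
rank ∂_2 = 18, rank ∂_3 = 0 ⇒ b_2 = 18 − 18 − 0 = 0. So H_2 = 0.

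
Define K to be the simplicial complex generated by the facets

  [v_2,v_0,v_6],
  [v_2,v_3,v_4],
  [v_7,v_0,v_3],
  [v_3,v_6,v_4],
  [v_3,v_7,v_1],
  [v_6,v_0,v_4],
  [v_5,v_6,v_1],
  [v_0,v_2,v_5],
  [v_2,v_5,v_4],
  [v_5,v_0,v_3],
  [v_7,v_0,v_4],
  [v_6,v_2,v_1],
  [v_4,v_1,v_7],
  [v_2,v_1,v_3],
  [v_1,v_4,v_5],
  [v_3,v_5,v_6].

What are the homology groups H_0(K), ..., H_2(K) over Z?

H_0 = Z,  H_1 = Z^2,  H_2 = Z.

Take the total order v_0 < v_1 < v_2 < v_3 < v_4 < v_5 < v_6 < v_7 on the vertex set. Then K (dimension 2) consists of the simplices:

  0-simplices (8): [v_0], [v_1], [v_2], [v_3], [v_4], [v_5], [v_6], [v_7]
  1-simplices (24): (24 of them)
  2-simplices (16): (16 of them)

Hence C_0 ≅ Z^8, C_1 ≅ Z^24, C_2 ≅ Z^16.

The boundary map ∂_1: C_1 → C_0 sends each edge [p,q] (with p < q) to q − p.
The resulting 8×24 matrix has rank 7, and its Smith normal form has invariant factors (1,1,1,1,1,1,1).

The boundary map ∂_2: C_2 → C_1 sends each 2-simplex [p,q,r] to [q,r] − [p,r] + [p,q]. For instance
  ∂[v_1,v_5,v_6] = [v_5,v_6] − [v_1,v_6] + [v_1,v_5],
  ∂[v_1,v_4,v_5] = [v_4,v_5] − [v_1,v_5] + [v_1,v_4].
The 24×16 boundary matrix has rank 15 and Smith normal form diag(1,1,1,1,1,1,1,1,1,1,1,1,1,1,1).

Now H_k = ker ∂_k / im ∂_{k+1}, so:

  H_0: rank C_0 − rank ∂_1 = 8 − 7 = 1, and the invariant factors of ∂_1 are all 1, so H_0 ≅ Z.
  H_1: rank ker ∂_1 − rank ∂_2 = (24 − 7) − 15 = 2, and the invariant factors of ∂_2 are all 1, so H_1 ≅ Z^2.
  H_2: rank ker ∂_2 − rank ∂_3 = (16 − 15) − 0 = 1, and there is no ∂_3, so H_2 ≅ Z.

(K is a triangulation of the torus T^2.)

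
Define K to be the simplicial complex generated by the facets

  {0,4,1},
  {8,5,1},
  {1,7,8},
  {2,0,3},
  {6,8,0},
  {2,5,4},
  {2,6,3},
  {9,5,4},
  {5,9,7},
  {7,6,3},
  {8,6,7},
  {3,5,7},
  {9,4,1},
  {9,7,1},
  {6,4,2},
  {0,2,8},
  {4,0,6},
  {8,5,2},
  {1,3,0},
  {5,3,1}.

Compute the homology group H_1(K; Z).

We work with the vertex ordering 0 < 1 < 2 < 3 < 4 < 5 < 6 < 7 < 8 < 9. The simplices of K, each written with vertices in increasing order, are:

  0-simplices (10): [0], [1], [2], [3], [4], [5], [6], [7], [8], [9]
  1-simplices (30): (30 of them)
  2-simplices (20): (20 of them)

giving chain groups C_0 ≅ Z^10, C_1 ≅ Z^30, C_2 ≅ Z^20.

Boundary ∂_1: C_1 → C_0 sends each edge [p,q] (with p < q) to q − p.
As a 10×30 matrix over Z this has rank 9, with invariant factors (1,1,1,1,1,1,1,1,1).

∂_2: C_2 → C_1 acts by ∂[p,q,r] = [q,r] − [p,r] + [p,q]. For instance
  ∂[2,4,5] = [4,5] − [2,5] + [2,4],
  ∂[0,2,3] = [2,3] − [0,3] + [0,2].
The resulting 30×20 matrix has rank 20, and its Smith normal form has invariant factors (1,1,1,1,1,1,1,1,1,1,1,1,1,1,1,1,1,1,1,2).

Computing H_k = (kernel of ∂_k) / (image of ∂_{k+1}):

  H_1: rank ker ∂_1 − rank ∂_2 = (30 − 9) − 20 = 1, and ∂_2 has invariant factor 2 > 1, so H_1 ≅ Z × Z/2.

(K is a triangulation of the Klein bottle.)

H_1 ≅ Z × Z/2.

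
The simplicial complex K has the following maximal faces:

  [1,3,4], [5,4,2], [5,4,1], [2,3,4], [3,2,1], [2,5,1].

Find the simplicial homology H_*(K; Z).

H_0 ≅ Z,  H_1 = 0,  H_2 ≅ Z.

Take the total order 1 < 2 < 3 < 4 < 5 on the vertex set. Then K (dimension 2) consists of the simplices:

  0-simplices (5): [1], [2], [3], [4], [5]
  1-simplices (9): [1,2], [1,3], [1,4], [1,5], [2,3], [2,4], [2,5], [3,4], [4,5]
  2-simplices (6): [1,2,3], [1,2,5], [1,3,4], [1,4,5], [2,3,4], [2,4,5]

Hence C_0 ≅ Z^5, C_1 ≅ Z^9, C_2 ≅ Z^6.

Boundary ∂_1: C_1 → C_0 sends each edge [p,q] (with p < q) to q − p. For instance
  ∂[1,3] = [3] − [1].
As a 5×9 matrix over Z this has rank 4, with invariant factors (1,1,1,1).

∂_2: C_2 → C_1 maps a triangle to the signed sum of its edges. For instance
  ∂[1,3,4] = [3,4] − [1,4] + [1,3],
  ∂[1,2,3] = [2,3] − [1,3] + [1,2].
As a 9×6 matrix over Z this has rank 5, with invariant factors (1,1,1,1,1).

Computing H_k = (kernel of ∂_k) / (image of ∂_{k+1}):

  H_0: rank C_0 − rank ∂_1 = 5 − 4 = 1, and the invariant factors of ∂_1 are all 1, so H_0 = Z.
  H_1: rank ker ∂_1 − rank ∂_2 = (9 − 4) − 5 = 0, and the invariant factors of ∂_2 are all 1, so H_1 = 0.
  H_2: rank ker ∂_2 − rank ∂_3 = (6 − 5) − 0 = 1, and there is no ∂_3, so H_2 = Z.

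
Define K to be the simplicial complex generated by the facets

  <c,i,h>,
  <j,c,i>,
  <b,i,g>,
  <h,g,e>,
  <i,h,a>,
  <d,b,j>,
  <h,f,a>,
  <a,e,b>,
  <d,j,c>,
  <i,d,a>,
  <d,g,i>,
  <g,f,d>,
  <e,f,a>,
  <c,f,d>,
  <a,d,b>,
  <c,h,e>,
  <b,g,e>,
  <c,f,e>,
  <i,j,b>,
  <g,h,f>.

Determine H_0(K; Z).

H_0 = Z.

Order the vertices as a < b < c < d < e < f < g < h < i < j. Listing each simplex with vertices in this order, K has dimension 2 with simplices:

  0-simplices (10): a, b, c, d, e, f, g, h, i, j
  1-simplices (30): ab, ad, ae, af, ah, ai, bd, be, bg, bi, bj, cd, ce, cf, ch, ci, cj, df, dg, di, dj, ef, eg, eh, fg, fh, gh, gi, hi, ij
  2-simplices (20): abd, abe, adi, aef, afh, ahi, bdj, beg, bgi, bij, cdf, cdj, cef, ceh, chi, cij, dfg, dgi, egh, fgh

so the chain groups are C_0 ≅ Z^10, C_1 ≅ Z^30, C_2 ≅ Z^20.

∂_1: C_1 → C_0 is given by ∂[p,q] = [q] − [p]. For instance
  ∂ci = i − c.
The resulting 10×30 matrix has rank 9, and its Smith normal form has invariant factors (1,1,1,1,1,1,1,1,1).

∂_2: C_2 → C_1 sends each 2-simplex [p,q,r] to [q,r] − [p,r] + [p,q]. For instance
  ∂ceh = eh − ch + ce,
  ∂chi = hi − ci + ch.
This gives a 30×20 integer matrix of rank 20; reducing to Smith normal form yields diagonal entries (1,1,1,1,1,1,1,1,1,1,1,1,1,1,1,1,1,1,1,2).

Now H_k = ker ∂_k / im ∂_{k+1}, so:

  H_0: rank C_0 − rank ∂_1 = 10 − 9 = 1, and the invariant factors of ∂_1 are all 1, so H_0 = Z.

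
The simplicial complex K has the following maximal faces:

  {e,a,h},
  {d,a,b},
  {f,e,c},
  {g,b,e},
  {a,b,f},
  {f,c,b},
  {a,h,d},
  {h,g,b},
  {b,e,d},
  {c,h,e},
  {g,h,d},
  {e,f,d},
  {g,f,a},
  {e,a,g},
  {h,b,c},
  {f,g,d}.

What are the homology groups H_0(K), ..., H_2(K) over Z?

K has 8 vertices, 24 edges, 16 triangles.
rank ∂_0 = 0, rank ∂_1 = 7 ⇒ b_0 = 8 − 0 − 7 = 1; all invariant factors of ∂_1 are 1 so no torsion. So H_0 = Z.
rank ∂_1 = 7, rank ∂_2 = 15 ⇒ b_1 = 24 − 7 − 15 = 2; all invariant factors of ∂_2 are 1 so no torsion. So H_1 = Z^2.
rank ∂_2 = 15, rank ∂_3 = 0 ⇒ b_2 = 16 − 15 − 0 = 1. So H_2 = Z.

H_0 = Z,  H_1 = Z^2,  H_2 = Z.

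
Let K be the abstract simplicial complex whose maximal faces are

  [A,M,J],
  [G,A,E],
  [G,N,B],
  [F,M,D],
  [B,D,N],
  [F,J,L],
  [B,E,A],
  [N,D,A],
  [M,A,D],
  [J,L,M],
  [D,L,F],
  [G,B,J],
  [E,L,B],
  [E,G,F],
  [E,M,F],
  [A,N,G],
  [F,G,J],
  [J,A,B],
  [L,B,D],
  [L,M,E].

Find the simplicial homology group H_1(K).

H_1 ≅ Z ⊕ Z/2.

K has 10 vertices, 30 edges, 20 triangles.
rank ∂_1 = 9, rank ∂_2 = 20 ⇒ b_1 = 30 − 9 − 20 = 1; ∂_2 has invariant factor(s) [2] giving torsion. So H_1 ≅ Z ⊕ Z/2.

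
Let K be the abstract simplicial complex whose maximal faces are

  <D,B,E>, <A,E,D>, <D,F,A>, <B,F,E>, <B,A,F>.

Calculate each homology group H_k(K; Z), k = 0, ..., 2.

We work with the vertex ordering A < B < D < E < F. The simplices of K, each written with vertices in increasing order, are:

  0-simplices (5): A, B, D, E, F
  1-simplices (10): AB, AD, AE, AF, BD, BE, BF, DE, DF, EF
  2-simplices (5): ABF, ADE, ADF, BDE, BEF

Hence C_0 ≅ Z^5, C_1 ≅ Z^10, C_2 ≅ Z^5.

The boundary map ∂_1: C_1 → C_0 maps an edge to its endpoints' difference, ∂[p,q] = q − p.
This gives a 5×10 integer matrix of rank 4; reducing to Smith normal form yields diagonal entries (1,1,1,1).

The boundary map ∂_2: C_2 → C_1 maps a triangle to the signed sum of its edges. For instance
  ∂BEF = EF − BF + BE,
  ∂ADF = DF − AF + AD.
The resulting 10×5 matrix has rank 5, and its Smith normal form has invariant factors (1,1,1,1,1).

Now H_k = ker ∂_k / im ∂_{k+1}, so:

  H_0: rank C_0 − rank ∂_1 = 5 − 4 = 1, and the invariant factors of ∂_1 are all 1, so H_0 = Z.
  H_1: rank ker ∂_1 − rank ∂_2 = (10 − 4) − 5 = 1, and the invariant factors of ∂_2 are all 1, so H_1 = Z.
  H_2: rank ker ∂_2 − rank ∂_3 = (5 − 5) − 0 = 0, and there is no ∂_3, so H_2 = 0.

As a check, the Euler characteristic is 5 − 10 + 5 = 0, which agrees with 1 − 1 + 0 = 0.
(K is a triangulation of the Möbius band.)

H_0 = Z,  H_1 = Z,  H_2 = 0.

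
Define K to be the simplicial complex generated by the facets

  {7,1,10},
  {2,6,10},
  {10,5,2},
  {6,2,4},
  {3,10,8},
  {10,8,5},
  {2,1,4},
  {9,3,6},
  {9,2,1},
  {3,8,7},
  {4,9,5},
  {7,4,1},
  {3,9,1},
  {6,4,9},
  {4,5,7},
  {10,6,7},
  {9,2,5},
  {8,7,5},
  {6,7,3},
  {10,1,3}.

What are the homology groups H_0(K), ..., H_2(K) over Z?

H_0 = Z,  H_1 = Z ⊕ Z_2,  H_2 = 0.

Take the total order 1 < 2 < 3 < 4 < 5 < 6 < 7 < 8 < 9 < 10 on the vertex set. Then K (dimension 2) consists of the simplices:

  0-simplices (10): [1], [2], [3], [4], [5], [6], [7], [8], [9], [10]
  1-simplices (30): (30 of them)
  2-simplices (20): (20 of them)

giving chain groups C_0 ≅ Z^10, C_1 ≅ Z^30, C_2 ≅ Z^20.

∂_1: C_1 → C_0 is given by ∂[p,q] = [q] − [p].
As a 10×30 matrix over Z this has rank 9, with invariant factors (1,1,1,1,1,1,1,1,1).

Boundary ∂_2: C_2 → C_1 maps a triangle to the signed sum of its edges. For instance
  ∂[1,3,9] = [3,9] − [1,9] + [1,3],
  ∂[4,6,9] = [6,9] − [4,9] + [4,6].
The resulting 30×20 matrix has rank 20, and its Smith normal form has invariant factors (1,1,1,1,1,1,1,1,1,1,1,1,1,1,1,1,1,1,1,2).

Computing H_k = (kernel of ∂_k) / (image of ∂_{k+1}):

  H_0: rank C_0 − rank ∂_1 = 10 − 9 = 1, and the invariant factors of ∂_1 are all 1, so H_0 = Z.
  H_1: rank ker ∂_1 − rank ∂_2 = (30 − 9) − 20 = 1, and ∂_2 has invariant factor 2 > 1, so H_1 = Z ⊕ Z_2.
  H_2: rank ker ∂_2 − rank ∂_3 = (20 − 20) − 0 = 0, and there is no ∂_3, so H_2 = 0.

As a check, the Euler characteristic is 10 − 30 + 20 = 0, which agrees with 1 − 1 + 0 = 0.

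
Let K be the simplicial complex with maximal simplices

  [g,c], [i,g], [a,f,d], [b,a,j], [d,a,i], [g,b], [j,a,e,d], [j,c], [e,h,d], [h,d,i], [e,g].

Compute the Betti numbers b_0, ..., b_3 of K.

We work with the vertex ordering a < b < c < d < e < f < g < h < i < j. The simplices of K, each written with vertices in increasing order, are:

  0-simplices (10): a, b, c, d, e, f, g, h, i, j
  1-simplices (20): ab, ad, ae, af, ai, aj, bg, bj, cg, cj, de, df, dh, di, dj, eg, eh, ej, gi, hi
  2-simplices (9): abj, ade, adf, adi, adj, aej, deh, dej, dhi
  3-simplices (1): adej

giving chain groups C_0 ≅ Z^10, C_1 ≅ Z^20, C_2 ≅ Z^9, C_3 ≅ Z^1.

Boundary ∂_1: C_1 → C_0 is given by ∂[p,q] = [q] − [p]. For instance
  ∂di = i − d.
As a 10×20 matrix over Z this has rank 9, with invariant factors (1,1,1,1,1,1,1,1,1).

Boundary ∂_2: C_2 → C_1 sends each 2-simplex [p,q,r] to [q,r] − [p,r] + [p,q]. For instance
  ∂ade = de − ae + ad,
  ∂abj = bj − aj + ab.
As a 20×9 matrix over Z this has rank 8, with invariant factors (1,1,1,1,1,1,1,1).

∂_3: C_3 → C_2 sends each 3-simplex σ to the alternating sum Σ_i (−1)^i (σ with its i-th vertex removed). For instance
  ∂adej = dej − aej + adj − ade.
As a 9×1 matrix over Z this has rank 1, with invariant factors (1).

Now H_k = ker ∂_k / im ∂_{k+1}, so:

  H_0: rank C_0 − rank ∂_1 = 10 − 9 = 1, and the invariant factors of ∂_1 are all 1, so H_0 = Z.
  H_1: rank ker ∂_1 − rank ∂_2 = (20 − 9) − 8 = 3, and the invariant factors of ∂_2 are all 1, so H_1 = Z^3.
  H_2: rank ker ∂_2 − rank ∂_3 = (9 − 8) − 1 = 0, and the invariant factors of ∂_3 are all 1, so H_2 = 0.
  H_3: rank ker ∂_3 − rank ∂_4 = (1 − 1) − 0 = 0, and there is no ∂_4, so H_3 = 0.

Hence the Betti numbers are b_0 = 1, b_1 = 3, b_2 = 0, b_3 = 0.

b_0 = 1, b_1 = 3, b_2 = 0, b_3 = 0.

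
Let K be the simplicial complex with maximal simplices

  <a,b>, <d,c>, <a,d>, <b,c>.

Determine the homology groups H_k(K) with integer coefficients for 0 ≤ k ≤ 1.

H_0 = Z,  H_1 = Z.

Take the total order a < b < c < d on the vertex set. Then K (dimension 1) consists of the simplices:

  0-simplices (4): a, b, c, d
  1-simplices (4): ab, ad, bc, cd

Hence C_0 ≅ Z^4, C_1 ≅ Z^4.

Boundary ∂_1: C_1 → C_0 maps an edge to its endpoints' difference, ∂[p,q] = q − p.
The resulting 4×4 matrix has rank 3, and its Smith normal form has invariant factors (1,1,1).

From H_k ≅ ker(∂_k) / im(∂_{k+1}) we obtain:

  H_0: rank C_0 − rank ∂_1 = 4 − 3 = 1, and the invariant factors of ∂_1 are all 1, so H_0 ≅ Z.
  H_1: rank ker ∂_1 − rank ∂_2 = (4 − 3) − 0 = 1, and there is no ∂_2, so H_1 ≅ Z.

As a check, the Euler characteristic is 4 − 4 = 0, which agrees with 1 − 1 = 0.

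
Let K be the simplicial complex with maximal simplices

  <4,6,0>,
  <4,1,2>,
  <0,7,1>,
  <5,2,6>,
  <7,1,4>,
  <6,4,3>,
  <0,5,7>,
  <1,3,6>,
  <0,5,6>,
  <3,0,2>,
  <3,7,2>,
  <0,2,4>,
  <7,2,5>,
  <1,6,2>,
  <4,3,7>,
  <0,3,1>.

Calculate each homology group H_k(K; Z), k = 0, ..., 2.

H_0 ≅ Z,  H_1 ≅ Z^2,  H_2 ≅ Z.

K has 8 vertices, 24 edges, 16 triangles.
rank ∂_0 = 0, rank ∂_1 = 7 ⇒ b_0 = 8 − 0 − 7 = 1; all invariant factors of ∂_1 are 1 so no torsion. So H_0 ≅ Z.
rank ∂_1 = 7, rank ∂_2 = 15 ⇒ b_1 = 24 − 7 − 15 = 2; all invariant factors of ∂_2 are 1 so no torsion. So H_1 ≅ Z^2.
rank ∂_2 = 15, rank ∂_3 = 0 ⇒ b_2 = 16 − 15 − 0 = 1. So H_2 ≅ Z.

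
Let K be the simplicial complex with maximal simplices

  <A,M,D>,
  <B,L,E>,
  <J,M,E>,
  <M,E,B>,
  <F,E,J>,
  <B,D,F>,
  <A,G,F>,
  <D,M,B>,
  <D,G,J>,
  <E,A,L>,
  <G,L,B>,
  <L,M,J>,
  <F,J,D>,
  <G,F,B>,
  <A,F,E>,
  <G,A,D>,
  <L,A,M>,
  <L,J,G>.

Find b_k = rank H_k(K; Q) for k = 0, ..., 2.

Fix the vertex order A < B < D < E < F < G < J < L < M and write every simplex with vertices in increasing order. Then dim K = 2 and the simplices of K are:

  0-simplices (9): A, B, D, E, F, G, J, L, M
  1-simplices (27): AD, AE, AF, AG, AL, AM, BD, BE, BF, BG, BL, BM, DF, DG, DJ, DM, EF, EJ, EL, EM, FG, FJ, GJ, GL, JL, JM, LM
  2-simplices (18): ADG, ADM, AEF, AEL, AFG, ALM, BDF, BDM, BEL, BEM, BFG, BGL, DFJ, DGJ, EFJ, EJM, GJL, JLM

so the chain groups are C_0 ≅ Z^9, C_1 ≅ Z^27, C_2 ≅ Z^18.

Boundary ∂_1: C_1 → C_0 is given by ∂[p,q] = [q] − [p]. For instance
  ∂AE = E − A.
As a 9×27 matrix over Z this has rank 8, with invariant factors (1,1,1,1,1,1,1,1).

∂_2: C_2 → C_1 maps a triangle to the signed sum of its edges. For instance
  ∂DGJ = GJ − DJ + DG,
  ∂AEF = EF − AF + AE.
The 27×18 boundary matrix has rank 18 and Smith normal form diag(1,1,1,1,1,1,1,1,1,1,1,1,1,1,1,1,1,2).

Now H_k = ker ∂_k / im ∂_{k+1}, so:

  H_0: rank C_0 − rank ∂_1 = 9 − 8 = 1, and the invariant factors of ∂_1 are all 1, so H_0 ≅ Z.
  H_1: rank ker ∂_1 − rank ∂_2 = (27 − 8) − 18 = 1, and ∂_2 has invariant factor 2 > 1, so H_1 ≅ Z ⊕ Z/2.
  H_2: rank ker ∂_2 − rank ∂_3 = (18 − 18) − 0 = 0, and there is no ∂_3, so H_2 ≅ 0.

As a check, the Euler characteristic is 9 − 27 + 18 = 0, which agrees with 1 − 1 + 0 = 0.
(K is a triangulation of the Klein bottle.)

Hence the Betti numbers are b_0 = 1, b_1 = 1, b_2 = 0.

b_0 = 1, b_1 = 1, b_2 = 0.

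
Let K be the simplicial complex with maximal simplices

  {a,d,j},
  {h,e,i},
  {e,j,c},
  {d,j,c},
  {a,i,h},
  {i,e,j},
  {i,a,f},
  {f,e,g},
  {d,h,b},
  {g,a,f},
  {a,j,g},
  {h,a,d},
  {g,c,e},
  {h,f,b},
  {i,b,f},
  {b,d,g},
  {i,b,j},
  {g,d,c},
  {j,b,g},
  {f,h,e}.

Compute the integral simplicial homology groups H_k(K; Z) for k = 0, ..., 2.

We work with the vertex ordering a < b < c < d < e < f < g < h < i < j. The simplices of K, each written with vertices in increasing order, are:

  0-simplices (10): a, b, c, d, e, f, g, h, i, j
  1-simplices (30): ad, af, ag, ah, ai, aj, bd, bf, bg, bh, bi, bj, cd, ce, cg, cj, dg, dh, dj, ef, eg, eh, ei, ej, fg, fh, fi, gj, hi, ij
  2-simplices (20): adh, adj, afg, afi, agj, ahi, bdg, bdh, bfh, bfi, bgj, bij, cdg, cdj, ceg, cej, efg, efh, ehi, eij

giving chain groups C_0 ≅ Z^10, C_1 ≅ Z^30, C_2 ≅ Z^20.

The boundary map ∂_1: C_1 → C_0 sends each edge [p,q] (with p < q) to q − p. For instance
  ∂ag = g − a.
This gives a 10×30 integer matrix of rank 9; reducing to Smith normal form yields diagonal entries (1,1,1,1,1,1,1,1,1).

∂_2: C_2 → C_1 acts by ∂[p,q,r] = [q,r] − [p,r] + [p,q]. For instance
  ∂bfi = fi − bi + bf,
  ∂adj = dj − aj + ad.
This gives a 30×20 integer matrix of rank 20; reducing to Smith normal form yields diagonal entries (1,1,1,1,1,1,1,1,1,1,1,1,1,1,1,1,1,1,1,2).

Computing H_k = (kernel of ∂_k) / (image of ∂_{k+1}):

  H_0: rank C_0 − rank ∂_1 = 10 − 9 = 1, and the invariant factors of ∂_1 are all 1, so H_0 ≅ Z.
  H_1: rank ker ∂_1 − rank ∂_2 = (30 − 9) − 20 = 1, and ∂_2 has invariant factor 2 > 1, so H_1 ≅ Z ⊕ Z/2.
  H_2: rank ker ∂_2 − rank ∂_3 = (20 − 20) − 0 = 0, and there is no ∂_3, so H_2 ≅ 0.

H_0 = Z,  H_1 = Z ⊕ Z/2,  H_2 = 0.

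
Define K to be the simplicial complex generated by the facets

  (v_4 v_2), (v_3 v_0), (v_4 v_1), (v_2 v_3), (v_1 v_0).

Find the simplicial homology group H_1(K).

Fix the vertex order v_0 < v_1 < v_2 < v_3 < v_4 and write every simplex with vertices in increasing order. Then dim K = 1 and the simplices of K are:

  0-simplices (5): [v_0], [v_1], [v_2], [v_3], [v_4]
  1-simplices (5): [v_0,v_1], [v_0,v_3], [v_1,v_4], [v_2,v_3], [v_2,v_4]

Hence C_0 ≅ Z^5, C_1 ≅ Z^5.

The boundary map ∂_1: C_1 → C_0 sends each edge [p,q] (with p < q) to q − p. For instance
  ∂[v_1,v_4] = [v_4] − [v_1].
This gives a 5×5 integer matrix of rank 4; reducing to Smith normal form yields diagonal entries (1,1,1,1).

Computing H_k = (kernel of ∂_k) / (image of ∂_{k+1}):

  H_1: rank ker ∂_1 − rank ∂_2 = (5 − 4) − 0 = 1, and there is no ∂_2, so H_1 = Z.

H_1 = Z.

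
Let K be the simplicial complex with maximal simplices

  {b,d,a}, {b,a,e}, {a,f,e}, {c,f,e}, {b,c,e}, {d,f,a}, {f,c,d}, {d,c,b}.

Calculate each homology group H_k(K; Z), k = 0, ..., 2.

H_0 ≅ Z,  H_1 = 0,  H_2 ≅ Z.

We work with the vertex ordering a < b < c < d < e < f. The simplices of K, each written with vertices in increasing order, are:

  0-simplices (6): a, b, c, d, e, f
  1-simplices (12): ab, ad, ae, af, bc, bd, be, cd, ce, cf, df, ef
  2-simplices (8): abd, abe, adf, aef, bcd, bce, cdf, cef

Hence C_0 ≅ Z^6, C_1 ≅ Z^12, C_2 ≅ Z^8.

∂_1: C_1 → C_0 is given by ∂[p,q] = [q] − [p]. For instance
  ∂ae = e − a.
This gives a 6×12 integer matrix of rank 5; reducing to Smith normal form yields diagonal entries (1,1,1,1,1).

Boundary ∂_2: C_2 → C_1 acts by ∂[p,q,r] = [q,r] − [p,r] + [p,q]. For instance
  ∂bcd = cd − bd + bc,
  ∂bce = ce − be + bc.
This gives a 12×8 integer matrix of rank 7; reducing to Smith normal form yields diagonal entries (1,1,1,1,1,1,1).

From H_k ≅ ker(∂_k) / im(∂_{k+1}) we obtain:

  H_0: rank C_0 − rank ∂_1 = 6 − 5 = 1, and the invariant factors of ∂_1 are all 1, so H_0 ≅ Z.
  H_1: rank ker ∂_1 − rank ∂_2 = (12 − 5) − 7 = 0, and the invariant factors of ∂_2 are all 1, so H_1 ≅ 0.
  H_2: rank ker ∂_2 − rank ∂_3 = (8 − 7) − 0 = 1, and there is no ∂_3, so H_2 ≅ Z.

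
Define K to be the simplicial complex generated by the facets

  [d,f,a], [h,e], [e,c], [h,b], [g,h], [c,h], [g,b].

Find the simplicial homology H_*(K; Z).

We work with the vertex ordering a < b < c < d < e < f < g < h. The simplices of K, each written with vertices in increasing order, are:

  0-simplices (8): a, b, c, d, e, f, g, h
  1-simplices (9): ad, af, bg, bh, ce, ch, df, eh, gh
  2-simplices (1): adf

Hence C_0 ≅ Z^8, C_1 ≅ Z^9, C_2 ≅ Z^1.

Boundary ∂_1: C_1 → C_0 sends each edge [p,q] (with p < q) to q − p. For instance
  ∂df = f − d.
As a 8×9 matrix over Z this has rank 6, with invariant factors (1,1,1,1,1,1).

∂_2: C_2 → C_1 maps a triangle to the signed sum of its edges. For instance
  ∂adf = df − af + ad.
As a 9×1 matrix over Z this has rank 1, with invariant factors (1).

Now H_k = ker ∂_k / im ∂_{k+1}, so:

  H_0: rank C_0 − rank ∂_1 = 8 − 6 = 2, and the invariant factors of ∂_1 are all 1, so H_0 ≅ Z^2.
  H_1: rank ker ∂_1 − rank ∂_2 = (9 − 6) − 1 = 2, and the invariant factors of ∂_2 are all 1, so H_1 ≅ Z^2.
  H_2: rank ker ∂_2 − rank ∂_3 = (1 − 1) − 0 = 0, and there is no ∂_3, so H_2 ≅ 0.

(K is a triangulation of the disjoint union of the 2-simplex and a wedge of 2 circles.)

H_0 ≅ Z^2,  H_1 ≅ Z^2,  H_2 = 0.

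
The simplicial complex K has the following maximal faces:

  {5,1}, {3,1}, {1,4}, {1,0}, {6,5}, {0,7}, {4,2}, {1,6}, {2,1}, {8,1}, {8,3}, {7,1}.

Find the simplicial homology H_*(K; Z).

H_0 ≅ Z,  H_1 ≅ Z^4.

Order the vertices as 0 < 1 < 2 < 3 < 4 < 5 < 6 < 7 < 8. Listing each simplex with vertices in this order, K has dimension 1 with simplices:

  0-simplices (9): [0], [1], [2], [3], [4], [5], [6], [7], [8]
  1-simplices (12): [0,1], [0,7], [1,2], [1,3], [1,4], [1,5], [1,6], [1,7], [1,8], [2,4], [3,8], [5,6]

so the chain groups are C_0 ≅ Z^9, C_1 ≅ Z^12.

The boundary map ∂_1: C_1 → C_0 maps an edge to its endpoints' difference, ∂[p,q] = q − p.
The 9×12 boundary matrix has rank 8 and Smith normal form diag(1,1,1,1,1,1,1,1).

Computing H_k = (kernel of ∂_k) / (image of ∂_{k+1}):

  H_0: rank C_0 − rank ∂_1 = 9 − 8 = 1, and the invariant factors of ∂_1 are all 1, so H_0 ≅ Z.
  H_1: rank ker ∂_1 − rank ∂_2 = (12 − 8) − 0 = 4, and there is no ∂_2, so H_1 ≅ Z^4.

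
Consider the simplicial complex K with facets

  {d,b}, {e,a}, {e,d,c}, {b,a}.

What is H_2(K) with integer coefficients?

H_2 = 0.

Take the total order a < b < c < d < e on the vertex set. Then K (dimension 2) consists of the simplices:

  0-simplices (5): a, b, c, d, e
  1-simplices (6): ab, ae, bd, cd, ce, de
  2-simplices (1): cde

so the chain groups are C_0 ≅ Z^5, C_1 ≅ Z^6, C_2 ≅ Z^1.

The boundary map ∂_1: C_1 → C_0 sends each edge [p,q] (with p < q) to q − p. For instance
  ∂de = e − d.
The 5×6 boundary matrix has rank 4 and Smith normal form diag(1,1,1,1).

The boundary map ∂_2: C_2 → C_1 maps a triangle to the signed sum of its edges. For instance
  ∂cde = de − ce + cd.
The 6×1 boundary matrix has rank 1 and Smith normal form diag(1).

Reading off H_k = ker ∂_k / im ∂_{k+1}:

  H_2: rank ker ∂_2 − rank ∂_3 = (1 − 1) − 0 = 0, and there is no ∂_3, so H_2 ≅ 0.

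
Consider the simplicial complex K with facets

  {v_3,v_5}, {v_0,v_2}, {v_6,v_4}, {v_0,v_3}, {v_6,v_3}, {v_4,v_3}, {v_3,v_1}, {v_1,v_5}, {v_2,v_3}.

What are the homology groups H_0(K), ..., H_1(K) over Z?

K has 7 vertices, 9 edges.
rank ∂_0 = 0, rank ∂_1 = 6 ⇒ b_0 = 7 − 0 − 6 = 1; all invariant factors of ∂_1 are 1 so no torsion. So H_0 ≅ Z.
rank ∂_1 = 6, rank ∂_2 = 0 ⇒ b_1 = 9 − 6 − 0 = 3. So H_1 ≅ Z^3.

H_0 = Z,  H_1 = Z^3.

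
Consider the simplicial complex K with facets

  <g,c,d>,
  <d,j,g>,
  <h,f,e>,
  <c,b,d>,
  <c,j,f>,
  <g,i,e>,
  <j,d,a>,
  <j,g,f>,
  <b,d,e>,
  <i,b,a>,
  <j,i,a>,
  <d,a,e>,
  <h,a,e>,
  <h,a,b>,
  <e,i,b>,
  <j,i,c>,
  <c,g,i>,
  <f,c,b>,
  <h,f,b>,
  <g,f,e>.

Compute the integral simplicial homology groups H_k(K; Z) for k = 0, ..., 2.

H_0 ≅ Z,  H_1 ≅ Z × Z/2,  H_2 = 0.

Take the total order a < b < c < d < e < f < g < h < i < j on the vertex set. Then K (dimension 2) consists of the simplices:

  0-simplices (10): a, b, c, d, e, f, g, h, i, j
  1-simplices (30): ab, ad, ae, ah, ai, aj, bc, bd, be, bf, bh, bi, cd, cf, cg, ci, cj, de, dg, dj, ef, eg, eh, ei, fg, fh, fj, gi, gj, ij
  2-simplices (20): abh, abi, ade, adj, aeh, aij, bcd, bcf, bde, bei, bfh, cdg, cfj, cgi, cij, dgj, efg, efh, egi, fgj

Hence C_0 ≅ Z^10, C_1 ≅ Z^30, C_2 ≅ Z^20.

Boundary ∂_1: C_1 → C_0 is given by ∂[p,q] = [q] − [p]. For instance
  ∂ah = h − a.
As a 10×30 matrix over Z this has rank 9, with invariant factors (1,1,1,1,1,1,1,1,1).

The boundary map ∂_2: C_2 → C_1 acts by ∂[p,q,r] = [q,r] − [p,r] + [p,q]. For instance
  ∂fgj = gj − fj + fg,
  ∂efh = fh − eh + ef.
The 30×20 boundary matrix has rank 20 and Smith normal form diag(1,1,1,1,1,1,1,1,1,1,1,1,1,1,1,1,1,1,1,2).

From H_k ≅ ker(∂_k) / im(∂_{k+1}) we obtain:

  H_0: rank C_0 − rank ∂_1 = 10 − 9 = 1, and the invariant factors of ∂_1 are all 1, so H_0 = Z.
  H_1: rank ker ∂_1 − rank ∂_2 = (30 − 9) − 20 = 1, and ∂_2 has invariant factor 2 > 1, so H_1 = Z × Z/2.
  H_2: rank ker ∂_2 − rank ∂_3 = (20 − 20) − 0 = 0, and there is no ∂_3, so H_2 = 0.

(K is a triangulation of the Klein bottle.)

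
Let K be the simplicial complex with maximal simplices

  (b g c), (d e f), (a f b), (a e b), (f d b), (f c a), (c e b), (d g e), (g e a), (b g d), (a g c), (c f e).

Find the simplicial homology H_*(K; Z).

Take the total order a < b < c < d < e < f < g on the vertex set. Then K (dimension 2) consists of the simplices:

  0-simplices (7): a, b, c, d, e, f, g
  1-simplices (18): ab, ac, ae, af, ag, bc, bd, be, bf, bg, ce, cf, cg, de, df, dg, ef, eg
  2-simplices (12): abe, abf, acf, acg, aeg, bce, bcg, bdf, bdg, cef, def, deg

giving chain groups C_0 ≅ Z^7, C_1 ≅ Z^18, C_2 ≅ Z^12.

∂_1: C_1 → C_0 sends each edge [p,q] (with p < q) to q − p. For instance
  ∂de = e − d.
As a 7×18 matrix over Z this has rank 6, with invariant factors (1,1,1,1,1,1).

The boundary map ∂_2: C_2 → C_1 sends each 2-simplex [p,q,r] to [q,r] − [p,r] + [p,q]. For instance
  ∂bdg = dg − bg + bd,
  ∂abf = bf − af + ab.
As a 18×12 matrix over Z this has rank 12, with invariant factors (1,1,1,1,1,1,1,1,1,1,1,2).

Now H_k = ker ∂_k / im ∂_{k+1}, so:

  H_0: rank C_0 − rank ∂_1 = 7 − 6 = 1, and the invariant factors of ∂_1 are all 1, so H_0 ≅ Z.
  H_1: rank ker ∂_1 − rank ∂_2 = (18 − 6) − 12 = 0, and ∂_2 has invariant factor 2 > 1, so H_1 ≅ Z/2Z.
  H_2: rank ker ∂_2 − rank ∂_3 = (12 − 12) − 0 = 0, and there is no ∂_3, so H_2 ≅ 0.

H_0 ≅ Z,  H_1 ≅ Z/2Z,  H_2 = 0.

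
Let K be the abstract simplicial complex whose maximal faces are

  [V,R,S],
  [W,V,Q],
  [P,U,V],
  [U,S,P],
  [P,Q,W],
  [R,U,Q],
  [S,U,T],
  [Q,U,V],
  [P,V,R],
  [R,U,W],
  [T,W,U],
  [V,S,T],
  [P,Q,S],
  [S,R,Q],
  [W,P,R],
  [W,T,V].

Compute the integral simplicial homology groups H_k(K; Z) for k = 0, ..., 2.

Take the total order P < Q < R < S < T < U < V < W on the vertex set. Then K (dimension 2) consists of the simplices:

  0-simplices (8): P, Q, R, S, T, U, V, W
  1-simplices (24): PQ, PR, PS, PU, PV, PW, QR, QS, QU, QV, QW, RS, RU, RV, RW, ST, SU, SV, TU, TV, TW, UV, UW, VW
  2-simplices (16): PQS, PQW, PRV, PRW, PSU, PUV, QRS, QRU, QUV, QVW, RSV, RUW, STU, STV, TUW, TVW

so the chain groups are C_0 ≅ Z^8, C_1 ≅ Z^24, C_2 ≅ Z^16.

∂_1: C_1 → C_0 sends each edge [p,q] (with p < q) to q − p. For instance
  ∂QW = W − Q.
This gives a 8×24 integer matrix of rank 7; reducing to Smith normal form yields diagonal entries (1,1,1,1,1,1,1).

Boundary ∂_2: C_2 → C_1 sends each 2-simplex [p,q,r] to [q,r] − [p,r] + [p,q]. For instance
  ∂RUW = UW − RW + RU,
  ∂TVW = VW − TW + TV.
The 24×16 boundary matrix has rank 15 and Smith normal form diag(1,1,1,1,1,1,1,1,1,1,1,1,1,1,1).

Computing H_k = (kernel of ∂_k) / (image of ∂_{k+1}):

  H_0: rank C_0 − rank ∂_1 = 8 − 7 = 1, and the invariant factors of ∂_1 are all 1, so H_0 = Z.
  H_1: rank ker ∂_1 − rank ∂_2 = (24 − 7) − 15 = 2, and the invariant factors of ∂_2 are all 1, so H_1 = Z^2.
  H_2: rank ker ∂_2 − rank ∂_3 = (16 − 15) − 0 = 1, and there is no ∂_3, so H_2 = Z.

H_0 ≅ Z,  H_1 ≅ Z^2,  H_2 ≅ Z.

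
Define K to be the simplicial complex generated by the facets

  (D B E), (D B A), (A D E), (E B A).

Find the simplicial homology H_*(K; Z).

H_0 ≅ Z,  H_1 = 0,  H_2 ≅ Z.

Take the total order A < B < D < E on the vertex set. Then K (dimension 2) consists of the simplices:

  0-simplices (4): A, B, D, E
  1-simplices (6): AB, AD, AE, BD, BE, DE
  2-simplices (4): ABD, ABE, ADE, BDE

giving chain groups C_0 ≅ Z^4, C_1 ≅ Z^6, C_2 ≅ Z^4.

The boundary map ∂_1: C_1 → C_0 is given by ∂[p,q] = [q] − [p]. For instance
  ∂AB = B − A.
This gives a 4×6 integer matrix of rank 3; reducing to Smith normal form yields diagonal entries (1,1,1).

∂_2: C_2 → C_1 sends each 2-simplex [p,q,r] to [q,r] − [p,r] + [p,q]. For instance
  ∂ABD = BD − AD + AB,
  ∂ABE = BE − AE + AB.
This gives a 6×4 integer matrix of rank 3; reducing to Smith normal form yields diagonal entries (1,1,1).

From H_k ≅ ker(∂_k) / im(∂_{k+1}) we obtain:

  H_0: rank C_0 − rank ∂_1 = 4 − 3 = 1, and the invariant factors of ∂_1 are all 1, so H_0 = Z.
  H_1: rank ker ∂_1 − rank ∂_2 = (6 − 3) − 3 = 0, and the invariant factors of ∂_2 are all 1, so H_1 = 0.
  H_2: rank ker ∂_2 − rank ∂_3 = (4 − 3) − 0 = 1, and there is no ∂_3, so H_2 = Z.

As a check, the Euler characteristic is 4 − 6 + 4 = 2, which agrees with 1 − 0 + 1 = 2.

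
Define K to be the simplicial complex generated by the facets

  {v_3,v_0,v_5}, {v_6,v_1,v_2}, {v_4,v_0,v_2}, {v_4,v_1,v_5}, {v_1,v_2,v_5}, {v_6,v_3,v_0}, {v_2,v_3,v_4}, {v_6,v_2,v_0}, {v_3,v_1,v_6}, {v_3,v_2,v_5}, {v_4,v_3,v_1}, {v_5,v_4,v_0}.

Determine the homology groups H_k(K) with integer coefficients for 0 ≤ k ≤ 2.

We work with the vertex ordering v_0 < v_1 < v_2 < v_3 < v_4 < v_5 < v_6. The simplices of K, each written with vertices in increasing order, are:

  0-simplices (7): [v_0], [v_1], [v_2], [v_3], [v_4], [v_5], [v_6]
  1-simplices (18): (18 of them)
  2-simplices (12): (12 of them)

giving chain groups C_0 ≅ Z^7, C_1 ≅ Z^18, C_2 ≅ Z^12.

∂_1: C_1 → C_0 sends each edge [p,q] (with p < q) to q − p.
The 7×18 boundary matrix has rank 6 and Smith normal form diag(1,1,1,1,1,1).

∂_2: C_2 → C_1 acts by ∂[p,q,r] = [q,r] − [p,r] + [p,q]. For instance
  ∂[v_1,v_3,v_6] = [v_3,v_6] − [v_1,v_6] + [v_1,v_3],
  ∂[v_0,v_2,v_4] = [v_2,v_4] − [v_0,v_4] + [v_0,v_2].
The resulting 18×12 matrix has rank 12, and its Smith normal form has invariant factors (1,1,1,1,1,1,1,1,1,1,1,2).

Computing H_k = (kernel of ∂_k) / (image of ∂_{k+1}):

  H_0: rank C_0 − rank ∂_1 = 7 − 6 = 1, and the invariant factors of ∂_1 are all 1, so H_0 = Z.
  H_1: rank ker ∂_1 − rank ∂_2 = (18 − 6) − 12 = 0, and ∂_2 has invariant factor 2 > 1, so H_1 = Z/2.
  H_2: rank ker ∂_2 − rank ∂_3 = (12 − 12) − 0 = 0, and there is no ∂_3, so H_2 = 0.

(K is a triangulation of the real projective plane RP^2.)

H_0 ≅ Z,  H_1 ≅ Z/2,  H_2 = 0.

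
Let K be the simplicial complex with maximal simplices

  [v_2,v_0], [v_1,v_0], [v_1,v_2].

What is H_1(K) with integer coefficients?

H_1 ≅ Z.

Order the vertices as v_0 < v_1 < v_2. Listing each simplex with vertices in this order, K has dimension 1 with simplices:

  0-simplices (3): [v_0], [v_1], [v_2]
  1-simplices (3): [v_0,v_1], [v_0,v_2], [v_1,v_2]

Hence C_0 ≅ Z^3, C_1 ≅ Z^3.

∂_1: C_1 → C_0 is given by ∂[p,q] = [q] − [p].
The 3×3 boundary matrix has rank 2 and Smith normal form diag(1,1).

Computing H_k = (kernel of ∂_k) / (image of ∂_{k+1}):

  H_1: rank ker ∂_1 − rank ∂_2 = (3 − 2) − 0 = 1, and there is no ∂_2, so H_1 ≅ Z.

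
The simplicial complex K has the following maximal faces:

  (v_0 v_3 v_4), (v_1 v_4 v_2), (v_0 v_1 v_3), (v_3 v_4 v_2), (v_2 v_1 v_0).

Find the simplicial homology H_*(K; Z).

H_0 ≅ Z,  H_1 ≅ Z,  H_2 = 0.

We work with the vertex ordering v_0 < v_1 < v_2 < v_3 < v_4. The simplices of K, each written with vertices in increasing order, are:

  0-simplices (5): [v_0], [v_1], [v_2], [v_3], [v_4]
  1-simplices (10): [v_0,v_1], [v_0,v_2], [v_0,v_3], [v_0,v_4], [v_1,v_2], [v_1,v_3], [v_1,v_4], [v_2,v_3], [v_2,v_4], [v_3,v_4]
  2-simplices (5): [v_0,v_1,v_2], [v_0,v_1,v_3], [v_0,v_3,v_4], [v_1,v_2,v_4], [v_2,v_3,v_4]

giving chain groups C_0 ≅ Z^5, C_1 ≅ Z^10, C_2 ≅ Z^5.

Boundary ∂_1: C_1 → C_0 sends each edge [p,q] (with p < q) to q − p. For instance
  ∂[v_0,v_3] = [v_3] − [v_0].
The 5×10 boundary matrix has rank 4 and Smith normal form diag(1,1,1,1).

The boundary map ∂_2: C_2 → C_1 acts by ∂[p,q,r] = [q,r] − [p,r] + [p,q]. For instance
  ∂[v_1,v_2,v_4] = [v_2,v_4] − [v_1,v_4] + [v_1,v_2],
  ∂[v_0,v_3,v_4] = [v_3,v_4] − [v_0,v_4] + [v_0,v_3].
The resulting 10×5 matrix has rank 5, and its Smith normal form has invariant factors (1,1,1,1,1).

Reading off H_k = ker ∂_k / im ∂_{k+1}:

  H_0: rank C_0 − rank ∂_1 = 5 − 4 = 1, and the invariant factors of ∂_1 are all 1, so H_0 ≅ Z.
  H_1: rank ker ∂_1 − rank ∂_2 = (10 − 4) − 5 = 1, and the invariant factors of ∂_2 are all 1, so H_1 ≅ Z.
  H_2: rank ker ∂_2 − rank ∂_3 = (5 − 5) − 0 = 0, and there is no ∂_3, so H_2 ≅ 0.

As a check, the Euler characteristic is 5 − 10 + 5 = 0, which agrees with 1 − 1 + 0 = 0.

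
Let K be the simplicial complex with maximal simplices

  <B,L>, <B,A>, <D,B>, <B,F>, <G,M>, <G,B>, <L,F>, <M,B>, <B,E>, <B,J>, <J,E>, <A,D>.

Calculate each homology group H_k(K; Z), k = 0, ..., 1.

Order the vertices as A < B < D < E < F < G < J < L < M. Listing each simplex with vertices in this order, K has dimension 1 with simplices:

  0-simplices (9): A, B, D, E, F, G, J, L, M
  1-simplices (12): AB, AD, BD, BE, BF, BG, BJ, BL, BM, EJ, FL, GM

Hence C_0 ≅ Z^9, C_1 ≅ Z^12.

Boundary ∂_1: C_1 → C_0 maps an edge to its endpoints' difference, ∂[p,q] = q − p. For instance
  ∂BD = D − B.
The 9×12 boundary matrix has rank 8 and Smith normal form diag(1,1,1,1,1,1,1,1).

Reading off H_k = ker ∂_k / im ∂_{k+1}:

  H_0: rank C_0 − rank ∂_1 = 9 − 8 = 1, and the invariant factors of ∂_1 are all 1, so H_0 = Z.
  H_1: rank ker ∂_1 − rank ∂_2 = (12 − 8) − 0 = 4, and there is no ∂_2, so H_1 = Z^4.

H_0 ≅ Z,  H_1 ≅ Z^4.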